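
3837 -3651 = 186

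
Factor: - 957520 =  - 2^4 *5^1*11969^1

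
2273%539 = 117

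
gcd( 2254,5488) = 98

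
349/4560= 349/4560 = 0.08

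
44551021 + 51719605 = 96270626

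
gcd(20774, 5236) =34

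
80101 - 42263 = 37838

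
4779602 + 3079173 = 7858775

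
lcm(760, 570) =2280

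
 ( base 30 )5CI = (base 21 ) b16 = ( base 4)1030032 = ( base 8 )11416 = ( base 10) 4878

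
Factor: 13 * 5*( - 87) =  - 3^1*5^1*13^1*  29^1  =  -5655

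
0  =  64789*0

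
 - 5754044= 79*( - 72836) 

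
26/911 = 26/911 = 0.03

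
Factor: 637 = 7^2  *13^1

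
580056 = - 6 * ( - 96676) 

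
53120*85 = 4515200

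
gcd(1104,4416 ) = 1104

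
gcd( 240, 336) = 48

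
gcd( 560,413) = 7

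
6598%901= 291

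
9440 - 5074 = 4366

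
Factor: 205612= 2^2 * 11^1* 4673^1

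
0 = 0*755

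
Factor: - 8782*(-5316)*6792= 2^6*3^2* 283^1*443^1*4391^1=317085280704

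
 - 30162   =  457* ( - 66 ) 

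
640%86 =38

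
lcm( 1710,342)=1710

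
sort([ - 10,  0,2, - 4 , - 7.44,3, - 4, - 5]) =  [ - 10, - 7.44,- 5, - 4,-4,0,2, 3] 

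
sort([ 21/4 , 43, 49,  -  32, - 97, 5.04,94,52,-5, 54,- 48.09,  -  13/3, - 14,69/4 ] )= [ - 97,  -  48.09 , -32,-14, - 5, - 13/3, 5.04, 21/4,  69/4,43, 49,52, 54,  94 ]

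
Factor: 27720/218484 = 2^1*3^ ( - 1)*5^1 * 11^1*17^ (-2) =110/867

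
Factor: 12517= 12517^1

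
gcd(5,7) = 1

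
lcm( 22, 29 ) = 638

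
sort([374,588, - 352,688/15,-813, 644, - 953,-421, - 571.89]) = [ - 953, -813,- 571.89,-421,-352, 688/15 , 374,588, 644]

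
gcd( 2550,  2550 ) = 2550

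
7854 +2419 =10273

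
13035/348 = 4345/116= 37.46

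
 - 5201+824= - 4377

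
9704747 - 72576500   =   - 62871753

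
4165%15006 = 4165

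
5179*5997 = 31058463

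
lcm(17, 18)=306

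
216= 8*27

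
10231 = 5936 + 4295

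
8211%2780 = 2651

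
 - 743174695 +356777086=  - 386397609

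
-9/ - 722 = 9/722 = 0.01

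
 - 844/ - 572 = 211/143 = 1.48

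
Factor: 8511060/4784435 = 1702212/956887= 2^2*3^1*151^( - 1 ) * 6337^(-1 ) *141851^1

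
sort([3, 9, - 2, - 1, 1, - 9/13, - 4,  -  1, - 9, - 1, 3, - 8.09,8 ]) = [ - 9,-8.09 , - 4, - 2, - 1,  -  1, - 1, - 9/13,  1  ,  3,3, 8,9 ]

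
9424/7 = 9424/7 =1346.29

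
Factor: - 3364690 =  - 2^1*5^1*7^1 * 71^1*677^1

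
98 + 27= 125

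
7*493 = 3451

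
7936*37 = 293632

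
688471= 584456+104015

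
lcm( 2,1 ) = 2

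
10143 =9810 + 333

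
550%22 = 0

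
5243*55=288365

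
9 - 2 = 7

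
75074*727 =54578798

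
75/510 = 5/34 = 0.15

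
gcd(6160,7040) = 880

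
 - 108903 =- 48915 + - 59988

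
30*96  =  2880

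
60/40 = 3/2 = 1.50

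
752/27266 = 376/13633 = 0.03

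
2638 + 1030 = 3668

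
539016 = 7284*74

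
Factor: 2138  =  2^1*1069^1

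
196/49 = 4 = 4.00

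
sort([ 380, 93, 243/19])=[243/19,  93, 380]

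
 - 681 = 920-1601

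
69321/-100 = -694 + 79/100=- 693.21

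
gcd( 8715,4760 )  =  35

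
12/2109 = 4/703 = 0.01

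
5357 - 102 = 5255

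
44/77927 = 44/77927 = 0.00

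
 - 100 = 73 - 173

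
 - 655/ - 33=19 + 28/33 = 19.85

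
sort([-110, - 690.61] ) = [ - 690.61 , - 110]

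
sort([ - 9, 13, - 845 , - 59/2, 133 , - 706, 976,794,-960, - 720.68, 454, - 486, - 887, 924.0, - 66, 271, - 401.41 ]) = [ - 960,-887, - 845, - 720.68,  -  706,- 486,-401.41 , - 66, - 59/2, - 9, 13,  133,  271, 454,794,  924.0 , 976]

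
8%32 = 8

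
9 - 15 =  - 6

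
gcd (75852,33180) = 84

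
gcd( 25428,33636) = 12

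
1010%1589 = 1010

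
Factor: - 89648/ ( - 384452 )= 52/223  =  2^2*13^1*223^ ( - 1 )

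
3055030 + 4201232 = 7256262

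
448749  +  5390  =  454139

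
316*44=13904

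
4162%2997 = 1165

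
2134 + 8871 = 11005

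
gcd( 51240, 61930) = 10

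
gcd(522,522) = 522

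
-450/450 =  - 1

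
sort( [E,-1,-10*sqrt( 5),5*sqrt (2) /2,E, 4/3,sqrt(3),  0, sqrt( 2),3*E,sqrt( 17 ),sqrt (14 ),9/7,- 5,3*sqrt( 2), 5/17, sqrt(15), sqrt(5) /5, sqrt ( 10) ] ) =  [ - 10*sqrt ( 5), - 5, - 1, 0,5/17,sqrt (5) /5,9/7, 4/3,sqrt( 2),sqrt( 3),E,E,sqrt(10 ),5*sqrt( 2 )/2,sqrt(14),sqrt( 15),sqrt( 17), 3*sqrt(2), 3 *E] 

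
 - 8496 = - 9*944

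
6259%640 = 499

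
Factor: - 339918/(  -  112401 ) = 2^1*3^( - 2)*23^( - 1 )*313^1  =  626/207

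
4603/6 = 4603/6 = 767.17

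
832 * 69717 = 58004544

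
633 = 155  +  478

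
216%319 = 216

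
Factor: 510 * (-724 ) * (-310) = 114464400 = 2^4 * 3^1*5^2*17^1*31^1*181^1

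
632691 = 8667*73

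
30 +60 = 90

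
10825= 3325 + 7500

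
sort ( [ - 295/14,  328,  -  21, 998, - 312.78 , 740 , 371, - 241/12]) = [ - 312.78, - 295/14, - 21, - 241/12,328, 371,740,998 ] 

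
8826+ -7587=1239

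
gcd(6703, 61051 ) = 1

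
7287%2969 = 1349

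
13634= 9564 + 4070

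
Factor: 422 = 2^1 * 211^1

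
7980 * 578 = 4612440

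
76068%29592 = 16884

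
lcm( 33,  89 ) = 2937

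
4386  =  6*731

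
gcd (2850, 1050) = 150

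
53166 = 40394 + 12772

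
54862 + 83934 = 138796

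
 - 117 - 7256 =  - 7373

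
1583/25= 1583/25 = 63.32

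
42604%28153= 14451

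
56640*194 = 10988160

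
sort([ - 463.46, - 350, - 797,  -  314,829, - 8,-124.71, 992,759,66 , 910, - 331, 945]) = [ - 797, - 463.46,-350, - 331, - 314,-124.71, - 8, 66, 759, 829,910,  945, 992 ]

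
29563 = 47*629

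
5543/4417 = 1+ 1126/4417 = 1.25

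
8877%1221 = 330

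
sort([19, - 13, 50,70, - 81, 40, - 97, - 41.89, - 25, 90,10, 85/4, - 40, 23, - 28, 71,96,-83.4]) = [ - 97, - 83.4, - 81, - 41.89,- 40, - 28, - 25, - 13, 10, 19 , 85/4,  23, 40, 50, 70, 71,  90,96]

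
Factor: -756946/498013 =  - 2^1*37^1*53^1 * 193^1*498013^( - 1)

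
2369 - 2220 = 149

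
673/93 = 673/93 = 7.24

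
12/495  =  4/165 = 0.02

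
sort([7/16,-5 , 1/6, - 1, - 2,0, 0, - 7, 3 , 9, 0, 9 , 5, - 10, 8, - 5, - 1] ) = [-10, - 7, - 5 , - 5, - 2, - 1 , - 1, 0,0  ,  0,1/6,7/16, 3,5,  8, 9,9]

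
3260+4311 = 7571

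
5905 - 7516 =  - 1611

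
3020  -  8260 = - 5240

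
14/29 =14/29 = 0.48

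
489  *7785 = 3806865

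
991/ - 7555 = -1 + 6564/7555 = -0.13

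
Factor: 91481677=7^2*1866973^1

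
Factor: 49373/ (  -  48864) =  - 2^( - 5 )*3^ ( - 1)*97^1 = - 97/96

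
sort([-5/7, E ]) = [ - 5/7, E ] 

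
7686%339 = 228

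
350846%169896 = 11054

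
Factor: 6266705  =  5^1 * 463^1* 2707^1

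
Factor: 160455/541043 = 3^1*5^1*19^1 * 31^( - 2 ) = 285/961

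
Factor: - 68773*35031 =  - 2409186963 = - 3^1*97^1*709^1*11677^1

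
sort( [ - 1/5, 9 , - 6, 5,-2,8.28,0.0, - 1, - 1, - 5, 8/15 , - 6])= [ - 6, - 6 ,-5, - 2,  -  1, - 1, - 1/5,0.0,8/15, 5, 8.28,9 ] 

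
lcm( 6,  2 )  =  6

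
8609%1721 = 4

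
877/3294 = 877/3294 = 0.27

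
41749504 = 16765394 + 24984110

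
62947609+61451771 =124399380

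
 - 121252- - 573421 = 452169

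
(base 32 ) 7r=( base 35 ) 76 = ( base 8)373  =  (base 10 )251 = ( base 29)8J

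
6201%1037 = 1016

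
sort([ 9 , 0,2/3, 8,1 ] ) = [ 0,2/3, 1,8, 9 ]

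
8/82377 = 8/82377 = 0.00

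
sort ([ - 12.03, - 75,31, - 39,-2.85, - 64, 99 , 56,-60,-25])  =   [ - 75, - 64, - 60,-39, - 25 , -12.03  , - 2.85,31,56, 99 ]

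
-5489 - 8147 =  -13636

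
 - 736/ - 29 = 25+11/29  =  25.38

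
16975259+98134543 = 115109802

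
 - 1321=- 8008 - -6687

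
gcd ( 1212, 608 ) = 4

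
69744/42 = 1660+4/7 = 1660.57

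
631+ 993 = 1624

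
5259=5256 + 3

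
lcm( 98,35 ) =490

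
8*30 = 240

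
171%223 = 171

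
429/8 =53+5/8 = 53.62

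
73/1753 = 73/1753 = 0.04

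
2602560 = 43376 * 60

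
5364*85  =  455940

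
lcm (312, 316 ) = 24648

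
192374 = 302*637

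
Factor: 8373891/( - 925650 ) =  - 2^( - 1)*3^( - 1 )*5^( - 2)*11^( - 2) * 17^( - 1)*2791297^1  =  - 2791297/308550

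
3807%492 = 363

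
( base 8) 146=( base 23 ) 4a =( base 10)102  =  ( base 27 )3L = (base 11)93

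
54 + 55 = 109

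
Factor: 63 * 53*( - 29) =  -96831 = - 3^2 *7^1 * 29^1*53^1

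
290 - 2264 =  - 1974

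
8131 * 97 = 788707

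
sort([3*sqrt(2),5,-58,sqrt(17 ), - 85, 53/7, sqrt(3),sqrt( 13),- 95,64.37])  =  [ - 95, - 85, - 58,sqrt ( 3 ), sqrt( 13),sqrt(17 ),3*sqrt(2), 5,53/7, 64.37]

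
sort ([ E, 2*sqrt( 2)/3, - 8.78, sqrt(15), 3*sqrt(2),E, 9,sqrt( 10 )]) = [ - 8.78 , 2*sqrt( 2) /3, E, E, sqrt( 10 ),sqrt( 15) , 3 * sqrt( 2), 9]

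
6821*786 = 5361306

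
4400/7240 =110/181 = 0.61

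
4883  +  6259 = 11142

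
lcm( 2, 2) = 2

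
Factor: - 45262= - 2^1*7^1* 53^1 * 61^1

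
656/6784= 41/424  =  0.10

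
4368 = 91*48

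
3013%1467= 79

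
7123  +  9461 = 16584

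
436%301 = 135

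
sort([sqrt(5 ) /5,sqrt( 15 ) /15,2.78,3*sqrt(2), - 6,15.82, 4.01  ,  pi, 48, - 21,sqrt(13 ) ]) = [ - 21 , - 6,sqrt( 15) /15,sqrt( 5) /5, 2.78,pi,sqrt(13 ), 4.01, 3*sqrt (2),15.82 , 48]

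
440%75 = 65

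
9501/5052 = 1+ 1483/1684 = 1.88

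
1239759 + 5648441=6888200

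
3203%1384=435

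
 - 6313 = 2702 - 9015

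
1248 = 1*1248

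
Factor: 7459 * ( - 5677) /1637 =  - 7^1*811^1*1637^( - 1)*7459^1 = - 42344743/1637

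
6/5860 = 3/2930 = 0.00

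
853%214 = 211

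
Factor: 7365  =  3^1*5^1*491^1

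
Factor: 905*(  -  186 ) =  - 168330 = - 2^1*3^1* 5^1*31^1 * 181^1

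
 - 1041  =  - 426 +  - 615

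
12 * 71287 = 855444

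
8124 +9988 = 18112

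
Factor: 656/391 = 2^4*17^( - 1)*23^(-1 )*41^1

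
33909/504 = 11303/168=67.28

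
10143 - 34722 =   -  24579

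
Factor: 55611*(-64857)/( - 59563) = 3^3*7^( - 1)*13^1*37^1*67^( - 1)*127^( - 1) * 167^1*1663^1  =  3606762627/59563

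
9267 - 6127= 3140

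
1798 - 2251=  - 453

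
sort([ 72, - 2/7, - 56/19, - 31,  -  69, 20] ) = [- 69, - 31, - 56/19, - 2/7, 20, 72 ]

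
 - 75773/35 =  - 2165 + 2/35 = - 2164.94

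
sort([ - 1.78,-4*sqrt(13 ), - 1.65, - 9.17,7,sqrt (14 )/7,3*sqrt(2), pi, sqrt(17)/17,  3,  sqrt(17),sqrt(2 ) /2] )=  [ - 4*sqrt( 13), - 9.17, - 1.78, - 1.65, sqrt (17)/17,sqrt( 14 )/7,  sqrt( 2)/2, 3, pi,sqrt( 17 ),  3*sqrt( 2), 7 ]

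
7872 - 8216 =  - 344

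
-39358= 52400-91758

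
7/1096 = 7/1096 = 0.01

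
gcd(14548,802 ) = 2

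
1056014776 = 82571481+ 973443295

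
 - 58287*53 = - 3089211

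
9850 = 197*50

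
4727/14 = 337 + 9/14 = 337.64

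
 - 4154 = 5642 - 9796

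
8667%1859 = 1231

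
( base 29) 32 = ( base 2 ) 1011001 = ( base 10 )89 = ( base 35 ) 2J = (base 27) 38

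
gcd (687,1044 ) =3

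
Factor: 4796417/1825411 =7^( - 1)*19^1*252443^1* 260773^ ( - 1)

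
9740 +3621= 13361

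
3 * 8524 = 25572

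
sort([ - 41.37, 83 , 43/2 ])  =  [ - 41.37, 43/2, 83] 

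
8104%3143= 1818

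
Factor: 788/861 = 2^2*3^( - 1 )*7^( - 1 )*41^( - 1 )*197^1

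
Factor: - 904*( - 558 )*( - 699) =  - 2^4*3^3*31^1*113^1*233^1=- 352597968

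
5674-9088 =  - 3414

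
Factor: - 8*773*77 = -476168=- 2^3*7^1*11^1*773^1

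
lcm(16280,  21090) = 927960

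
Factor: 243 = 3^5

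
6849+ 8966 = 15815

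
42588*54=2299752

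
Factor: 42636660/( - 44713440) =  - 710611/745224 = - 2^( - 3)*3^( - 1)*11^1*31051^(-1 )*64601^1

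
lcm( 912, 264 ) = 10032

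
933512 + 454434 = 1387946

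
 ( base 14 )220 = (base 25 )GK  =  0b110100100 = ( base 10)420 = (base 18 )156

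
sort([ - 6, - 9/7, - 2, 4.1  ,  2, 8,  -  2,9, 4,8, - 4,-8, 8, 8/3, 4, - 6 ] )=[ -8, - 6, - 6, -4, - 2, - 2, - 9/7, 2, 8/3,4,4, 4.1, 8, 8,8, 9] 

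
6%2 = 0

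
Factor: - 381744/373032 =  - 2^1*3^( - 1 )*157^( - 1)*241^1 = -482/471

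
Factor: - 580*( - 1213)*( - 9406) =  - 6617497240 = - 2^3*5^1*29^1*1213^1 *4703^1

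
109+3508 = 3617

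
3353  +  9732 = 13085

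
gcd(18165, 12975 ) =2595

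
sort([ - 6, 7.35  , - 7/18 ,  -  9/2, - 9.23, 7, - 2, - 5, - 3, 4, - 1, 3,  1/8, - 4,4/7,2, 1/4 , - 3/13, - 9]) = [ - 9.23 , - 9,  -  6, - 5, - 9/2, - 4, -3, - 2, - 1,-7/18, - 3/13, 1/8, 1/4,4/7,2, 3,4, 7, 7.35]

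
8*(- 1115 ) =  - 8920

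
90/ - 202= -1 + 56/101= - 0.45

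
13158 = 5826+7332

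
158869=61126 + 97743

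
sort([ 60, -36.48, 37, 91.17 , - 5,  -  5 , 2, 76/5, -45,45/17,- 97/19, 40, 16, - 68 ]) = [ - 68, - 45, - 36.48,  -  97/19,  -  5, - 5,2, 45/17,76/5,16, 37, 40,60, 91.17]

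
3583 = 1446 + 2137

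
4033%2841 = 1192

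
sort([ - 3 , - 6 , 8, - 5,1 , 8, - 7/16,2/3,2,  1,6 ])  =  [ - 6, - 5, - 3 , - 7/16,2/3 , 1 , 1 , 2, 6,8, 8] 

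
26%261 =26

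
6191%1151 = 436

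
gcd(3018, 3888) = 6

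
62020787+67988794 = 130009581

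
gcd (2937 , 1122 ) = 33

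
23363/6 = 23363/6 = 3893.83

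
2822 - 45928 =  - 43106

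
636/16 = 159/4 = 39.75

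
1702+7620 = 9322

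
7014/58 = 120 + 27/29 = 120.93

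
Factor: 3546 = 2^1*3^2*197^1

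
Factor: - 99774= - 2^1*3^2*23^1 * 241^1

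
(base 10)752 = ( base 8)1360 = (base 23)19G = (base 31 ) o8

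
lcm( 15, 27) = 135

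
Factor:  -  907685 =-5^1*181537^1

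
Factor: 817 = 19^1*43^1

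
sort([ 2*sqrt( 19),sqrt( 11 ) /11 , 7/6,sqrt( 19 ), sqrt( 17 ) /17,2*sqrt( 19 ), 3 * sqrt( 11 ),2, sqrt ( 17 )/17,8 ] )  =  [ sqrt( 17 )/17,sqrt (17 )/17, sqrt( 11)/11,  7/6,2, sqrt( 19 ), 8,  2 * sqrt( 19 ), 2*sqrt( 19),3*sqrt( 11)]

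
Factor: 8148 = 2^2*3^1*7^1*97^1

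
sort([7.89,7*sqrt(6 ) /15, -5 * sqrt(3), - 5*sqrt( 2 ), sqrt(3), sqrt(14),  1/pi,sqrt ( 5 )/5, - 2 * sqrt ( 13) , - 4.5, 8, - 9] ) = [ - 9,-5*sqrt( 3), - 2*sqrt ( 13 ), -5 * sqrt( 2),-4.5,  1/pi, sqrt(5 )/5,7*sqrt ( 6) /15,sqrt(3),  sqrt( 14),  7.89,8 ] 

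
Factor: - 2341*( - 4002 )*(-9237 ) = - 86538515634 = -2^1 * 3^2*23^1*29^1*2341^1*3079^1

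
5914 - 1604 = 4310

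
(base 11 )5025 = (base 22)dhg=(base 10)6682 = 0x1A1A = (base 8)15032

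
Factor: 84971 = 31^1*2741^1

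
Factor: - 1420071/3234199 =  - 3^1*17^ ( - 2) * 19^( - 2 ) * 31^ (  -  1 ) *59^1*71^1 * 113^1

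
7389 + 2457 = 9846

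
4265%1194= 683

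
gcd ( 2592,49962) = 6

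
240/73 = 3 + 21/73 = 3.29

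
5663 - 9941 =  - 4278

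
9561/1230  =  7 + 317/410 = 7.77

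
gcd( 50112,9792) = 576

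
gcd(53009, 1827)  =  1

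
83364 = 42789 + 40575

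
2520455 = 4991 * 505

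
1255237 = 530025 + 725212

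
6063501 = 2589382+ 3474119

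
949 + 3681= 4630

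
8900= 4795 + 4105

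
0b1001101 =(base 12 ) 65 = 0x4d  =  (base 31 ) 2F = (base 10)77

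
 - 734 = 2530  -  3264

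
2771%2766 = 5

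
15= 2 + 13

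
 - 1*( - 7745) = 7745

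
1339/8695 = 1339/8695 = 0.15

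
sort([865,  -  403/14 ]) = [ - 403/14, 865 ] 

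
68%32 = 4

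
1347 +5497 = 6844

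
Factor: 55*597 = 32835=3^1*5^1*11^1 *199^1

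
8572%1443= 1357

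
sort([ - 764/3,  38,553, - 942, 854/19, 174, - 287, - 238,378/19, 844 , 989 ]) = [ - 942,  -  287,- 764/3, - 238,378/19, 38, 854/19, 174,553,844, 989 ]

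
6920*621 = 4297320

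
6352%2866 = 620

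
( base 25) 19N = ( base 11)724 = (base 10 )873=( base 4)31221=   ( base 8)1551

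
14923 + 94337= 109260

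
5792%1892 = 116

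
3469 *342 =1186398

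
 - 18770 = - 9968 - 8802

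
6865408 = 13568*506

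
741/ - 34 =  - 741/34 = - 21.79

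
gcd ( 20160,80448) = 192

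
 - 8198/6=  - 1367 + 2/3 = - 1366.33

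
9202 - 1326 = 7876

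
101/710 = 101/710 = 0.14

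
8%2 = 0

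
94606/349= 271 + 27/349= 271.08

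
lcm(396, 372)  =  12276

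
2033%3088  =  2033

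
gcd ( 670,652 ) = 2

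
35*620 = 21700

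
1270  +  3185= 4455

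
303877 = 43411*7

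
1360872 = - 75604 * (-18)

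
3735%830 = 415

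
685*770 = 527450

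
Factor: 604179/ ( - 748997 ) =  - 3^4*631^( - 1 )*1187^( - 1 )*7459^1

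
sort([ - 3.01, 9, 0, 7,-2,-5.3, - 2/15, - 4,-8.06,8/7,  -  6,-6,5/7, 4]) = [ - 8.06,  -  6, - 6, -5.3, - 4, - 3.01, - 2,-2/15,0, 5/7,8/7,4, 7,9 ]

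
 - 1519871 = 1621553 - 3141424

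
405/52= 7 + 41/52 = 7.79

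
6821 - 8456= - 1635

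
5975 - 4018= 1957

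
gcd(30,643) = 1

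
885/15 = 59=59.00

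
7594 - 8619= - 1025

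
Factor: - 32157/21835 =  - 3^4* 5^ ( - 1 ) * 11^(-1 ) = - 81/55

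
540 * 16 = 8640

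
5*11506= 57530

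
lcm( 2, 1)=2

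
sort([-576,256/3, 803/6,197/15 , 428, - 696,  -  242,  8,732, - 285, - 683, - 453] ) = [ - 696, - 683,-576, - 453,- 285,-242,8,197/15, 256/3, 803/6,  428,732 ] 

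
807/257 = 3 +36/257 = 3.14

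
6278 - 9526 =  - 3248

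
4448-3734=714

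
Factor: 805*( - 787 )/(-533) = 5^1*7^1*13^( - 1 )*23^1*41^( - 1 )*787^1 = 633535/533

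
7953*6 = 47718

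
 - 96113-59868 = -155981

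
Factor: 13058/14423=2^1*6529^1*14423^( - 1)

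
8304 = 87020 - 78716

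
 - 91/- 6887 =91/6887 = 0.01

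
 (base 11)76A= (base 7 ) 2456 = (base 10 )923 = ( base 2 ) 1110011011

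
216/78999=72/26333= 0.00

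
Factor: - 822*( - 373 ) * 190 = 2^2*3^1*5^1*19^1*137^1*373^1 = 58255140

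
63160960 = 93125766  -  29964806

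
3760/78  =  1880/39 =48.21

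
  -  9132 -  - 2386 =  -6746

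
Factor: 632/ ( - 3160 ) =-1/5 = -5^( - 1)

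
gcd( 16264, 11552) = 152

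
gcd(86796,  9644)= 9644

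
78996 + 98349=177345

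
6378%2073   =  159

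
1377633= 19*72507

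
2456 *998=2451088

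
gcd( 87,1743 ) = 3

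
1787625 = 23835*75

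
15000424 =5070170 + 9930254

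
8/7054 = 4/3527 = 0.00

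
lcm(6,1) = 6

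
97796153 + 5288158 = 103084311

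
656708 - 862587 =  - 205879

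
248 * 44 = 10912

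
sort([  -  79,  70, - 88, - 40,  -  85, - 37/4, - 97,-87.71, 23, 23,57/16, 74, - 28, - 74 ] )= [ - 97, - 88, -87.71,-85, -79,-74,  -  40, - 28, - 37/4, 57/16,23,23, 70 , 74 ]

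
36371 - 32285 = 4086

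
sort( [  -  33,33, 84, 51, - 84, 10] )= [ - 84 , - 33 , 10 , 33, 51, 84]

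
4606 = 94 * 49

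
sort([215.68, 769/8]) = [769/8, 215.68]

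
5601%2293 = 1015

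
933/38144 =933/38144=0.02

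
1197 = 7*171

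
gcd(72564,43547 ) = 1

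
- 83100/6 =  - 13850 = -  13850.00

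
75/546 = 25/182=0.14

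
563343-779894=  -  216551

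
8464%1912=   816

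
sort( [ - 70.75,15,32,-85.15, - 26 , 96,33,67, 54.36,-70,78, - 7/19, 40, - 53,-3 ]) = [ - 85.15, - 70.75,-70 ,-53,-26, - 3, - 7/19,15,32, 33 , 40, 54.36,  67,  78,96 ]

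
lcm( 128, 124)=3968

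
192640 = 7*27520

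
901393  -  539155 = 362238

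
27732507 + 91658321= 119390828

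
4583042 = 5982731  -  1399689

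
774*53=41022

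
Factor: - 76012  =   - 2^2* 31^1*613^1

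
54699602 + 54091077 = 108790679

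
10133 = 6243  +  3890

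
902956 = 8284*109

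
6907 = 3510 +3397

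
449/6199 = 449/6199 = 0.07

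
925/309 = 2 + 307/309 = 2.99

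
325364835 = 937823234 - 612458399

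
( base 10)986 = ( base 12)6A2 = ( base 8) 1732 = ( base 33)tt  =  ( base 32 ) UQ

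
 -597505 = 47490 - 644995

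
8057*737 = 5938009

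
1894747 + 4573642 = 6468389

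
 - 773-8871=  - 9644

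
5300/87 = 5300/87 = 60.92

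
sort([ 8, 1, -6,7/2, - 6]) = [ -6, - 6, 1, 7/2, 8]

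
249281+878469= 1127750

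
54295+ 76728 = 131023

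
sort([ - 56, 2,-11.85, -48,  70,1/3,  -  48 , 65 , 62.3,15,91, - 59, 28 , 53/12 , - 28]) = [ - 59, -56, - 48, - 48,-28,-11.85, 1/3, 2,53/12, 15, 28, 62.3 , 65,  70, 91 ]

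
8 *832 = 6656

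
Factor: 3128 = 2^3*17^1*23^1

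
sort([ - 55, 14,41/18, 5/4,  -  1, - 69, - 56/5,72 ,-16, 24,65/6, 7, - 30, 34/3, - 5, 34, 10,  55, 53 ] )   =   [ - 69 , - 55 , - 30,  -  16, - 56/5, - 5, - 1, 5/4, 41/18 , 7, 10,65/6,  34/3, 14,24, 34,53, 55, 72]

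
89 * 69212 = 6159868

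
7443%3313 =817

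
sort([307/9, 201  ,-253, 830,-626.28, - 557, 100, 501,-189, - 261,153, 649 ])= [ - 626.28 ,- 557, - 261  ,-253,-189 , 307/9,100, 153,201, 501  ,  649, 830 ] 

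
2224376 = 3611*616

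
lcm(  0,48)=0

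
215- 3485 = - 3270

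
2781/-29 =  - 96 + 3/29 = -95.90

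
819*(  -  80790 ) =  - 66167010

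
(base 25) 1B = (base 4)210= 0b100100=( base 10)36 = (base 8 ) 44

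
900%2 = 0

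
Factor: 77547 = 3^1*25849^1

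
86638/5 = 86638/5 = 17327.60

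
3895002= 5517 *706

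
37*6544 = 242128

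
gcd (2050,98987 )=1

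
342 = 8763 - 8421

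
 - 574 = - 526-48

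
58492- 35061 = 23431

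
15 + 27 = 42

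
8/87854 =4/43927=0.00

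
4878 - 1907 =2971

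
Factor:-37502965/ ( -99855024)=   2^( - 4)*3^(  -  1 ) *5^1*107^1*1399^( - 1 )*1487^( - 1 )*70099^1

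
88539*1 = 88539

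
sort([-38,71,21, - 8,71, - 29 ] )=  [ -38,  -  29, - 8, 21, 71,  71]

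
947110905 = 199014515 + 748096390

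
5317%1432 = 1021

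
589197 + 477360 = 1066557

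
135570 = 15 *9038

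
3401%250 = 151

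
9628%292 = 284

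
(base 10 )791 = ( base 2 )1100010111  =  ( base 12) 55b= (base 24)18n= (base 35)ml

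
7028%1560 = 788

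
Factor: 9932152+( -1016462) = 2^1*5^1*7^1 * 67^1*1901^1=8915690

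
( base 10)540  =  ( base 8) 1034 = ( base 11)451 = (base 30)I0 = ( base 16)21C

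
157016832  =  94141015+62875817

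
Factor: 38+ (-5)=3^1 * 11^1 = 33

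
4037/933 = 4 + 305/933  =  4.33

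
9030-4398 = 4632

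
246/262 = 123/131 = 0.94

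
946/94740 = 473/47370 = 0.01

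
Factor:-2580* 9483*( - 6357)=2^2*3^3*5^1*13^1*29^1*43^1 * 109^1*163^1 =155531251980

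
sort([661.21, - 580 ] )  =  [ - 580, 661.21]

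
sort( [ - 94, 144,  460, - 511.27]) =[ - 511.27 , - 94, 144, 460]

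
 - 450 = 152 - 602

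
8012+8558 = 16570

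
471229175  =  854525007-383295832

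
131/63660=131/63660 =0.00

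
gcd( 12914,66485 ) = 1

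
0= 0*9635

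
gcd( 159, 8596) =1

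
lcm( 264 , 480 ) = 5280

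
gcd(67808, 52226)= 2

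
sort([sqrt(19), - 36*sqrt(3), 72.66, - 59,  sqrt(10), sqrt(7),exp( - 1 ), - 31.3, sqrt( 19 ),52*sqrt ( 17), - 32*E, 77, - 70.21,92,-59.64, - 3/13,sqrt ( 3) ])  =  [ -32*E, - 70.21, - 36 *sqrt( 3), - 59.64, - 59,-31.3, - 3/13,exp( - 1 ), sqrt( 3),sqrt( 7) , sqrt(10 ),sqrt( 19),sqrt(19 ) , 72.66, 77,  92, 52*sqrt(17) ]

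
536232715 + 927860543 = 1464093258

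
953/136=7 + 1/136=7.01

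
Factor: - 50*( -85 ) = 4250 = 2^1*5^3*17^1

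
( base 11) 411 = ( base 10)496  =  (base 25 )jl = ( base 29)h3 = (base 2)111110000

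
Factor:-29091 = -3^1*9697^1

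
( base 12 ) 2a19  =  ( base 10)4917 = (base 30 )5dr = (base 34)48l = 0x1335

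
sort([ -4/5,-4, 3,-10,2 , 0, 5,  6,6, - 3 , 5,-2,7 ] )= [ - 10,-4,  -  3, - 2, - 4/5, 0,2, 3, 5, 5, 6, 6,7 ]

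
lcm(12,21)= 84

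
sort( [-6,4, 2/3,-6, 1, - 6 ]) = [-6 , - 6, - 6 , 2/3 , 1, 4] 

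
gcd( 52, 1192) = 4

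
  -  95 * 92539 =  - 8791205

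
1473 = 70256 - 68783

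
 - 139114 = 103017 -242131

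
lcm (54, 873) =5238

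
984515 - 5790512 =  - 4805997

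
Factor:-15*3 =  - 45 = -3^2*5^1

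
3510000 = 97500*36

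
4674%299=189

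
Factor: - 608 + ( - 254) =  - 2^1 * 431^1  =  - 862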